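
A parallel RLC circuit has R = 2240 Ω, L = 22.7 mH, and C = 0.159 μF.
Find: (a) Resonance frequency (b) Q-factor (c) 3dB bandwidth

Step 1 — Resonance: ω₀ = 1/√(LC) = 1/√(0.0227·1.59e-07) = 1.665e+04 rad/s.
Step 2 — f₀ = ω₀/(2π) = 2649 Hz.
Step 3 — Parallel Q: Q = R/(ω₀L) = 2240/(1.665e+04·0.0227) = 5.928.
Step 4 — Bandwidth: Δω = ω₀/Q = 2808 rad/s; BW = Δω/(2π) = 446.9 Hz.

(a) f₀ = 2649 Hz  (b) Q = 5.928  (c) BW = 446.9 Hz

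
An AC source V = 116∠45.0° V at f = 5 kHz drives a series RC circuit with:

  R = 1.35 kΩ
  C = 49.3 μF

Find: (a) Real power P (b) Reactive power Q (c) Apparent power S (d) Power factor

Step 1 — Angular frequency: ω = 2π·f = 2π·5000 = 3.142e+04 rad/s.
Step 2 — Component impedances:
  R: Z = R = 1350 Ω
  C: Z = 1/(jωC) = -j/(ω·C) = 0 - j0.6457 Ω
Step 3 — Series combination: Z_total = R + C = 1350 - j0.6457 Ω = 1350∠-0.0° Ω.
Step 4 — Source phasor: V = 116∠45.0° V = 82.02 + j82.02 V.
Step 5 — Current: I = V / Z = 0.06073 + j0.06079 A = 0.08593∠45.0° A.
Step 6 — Complex power: S = V·I* = 9.967 - j0.004767 VA.
Step 7 — Real power: P = Re(S) = 9.967 W.
Step 8 — Reactive power: Q = Im(S) = -0.004767 VAR.
Step 9 — Apparent power: |S| = 9.967 VA.
Step 10 — Power factor: PF = P/|S| = 1 (leading).

(a) P = 9.967 W  (b) Q = -0.004767 VAR  (c) S = 9.967 VA  (d) PF = 1 (leading)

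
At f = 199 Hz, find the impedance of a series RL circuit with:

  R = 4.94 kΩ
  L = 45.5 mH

Step 1 — Angular frequency: ω = 2π·f = 2π·199 = 1250 rad/s.
Step 2 — Component impedances:
  R: Z = R = 4940 Ω
  L: Z = jωL = j·1250·0.0455 = 0 + j56.89 Ω
Step 3 — Series combination: Z_total = R + L = 4940 + j56.89 Ω = 4940∠0.7° Ω.

Z = 4940 + j56.89 Ω = 4940∠0.7° Ω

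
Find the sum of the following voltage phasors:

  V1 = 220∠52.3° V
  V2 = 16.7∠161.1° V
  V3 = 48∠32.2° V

Step 1 — Convert each phasor to rectangular form:
  V1 = 220·(cos(52.3°) + j·sin(52.3°)) = 134.5 + j174.1 V
  V2 = 16.7·(cos(161.1°) + j·sin(161.1°)) = -15.8 + j5.409 V
  V3 = 48·(cos(32.2°) + j·sin(32.2°)) = 40.62 + j25.58 V
Step 2 — Sum components: V_total = 159.4 + j205.1 V.
Step 3 — Convert to polar: |V_total| = 259.7 V, ∠V_total = 52.1°.

V_total = 259.7∠52.1° V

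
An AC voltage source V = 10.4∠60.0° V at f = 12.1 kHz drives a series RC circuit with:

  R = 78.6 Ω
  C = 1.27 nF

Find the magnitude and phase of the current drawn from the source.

Step 1 — Angular frequency: ω = 2π·f = 2π·1.21e+04 = 7.603e+04 rad/s.
Step 2 — Component impedances:
  R: Z = R = 78.6 Ω
  C: Z = 1/(jωC) = -j/(ω·C) = 0 - j1.036e+04 Ω
Step 3 — Series combination: Z_total = R + C = 78.6 - j1.036e+04 Ω = 1.036e+04∠-89.6° Ω.
Step 4 — Source phasor: V = 10.4∠60.0° V = 5.2 + j9.007 V.
Step 5 — Ohm's law: I = V / Z_total = (5.2 + j9.007) / (78.6 - j1.036e+04) = -0.0008658 + j0.0005086 A.
Step 6 — Convert to polar: |I| = 0.001004 A, ∠I = 149.6°.

I = 0.001004∠149.6° A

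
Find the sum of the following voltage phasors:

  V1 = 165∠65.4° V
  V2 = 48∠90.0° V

Step 1 — Convert each phasor to rectangular form:
  V1 = 165·(cos(65.4°) + j·sin(65.4°)) = 68.69 + j150 V
  V2 = 48·(cos(90.0°) + j·sin(90.0°)) = 0 + j48 V
Step 2 — Sum components: V_total = 68.69 + j198 V.
Step 3 — Convert to polar: |V_total| = 209.6 V, ∠V_total = 70.9°.

V_total = 209.6∠70.9° V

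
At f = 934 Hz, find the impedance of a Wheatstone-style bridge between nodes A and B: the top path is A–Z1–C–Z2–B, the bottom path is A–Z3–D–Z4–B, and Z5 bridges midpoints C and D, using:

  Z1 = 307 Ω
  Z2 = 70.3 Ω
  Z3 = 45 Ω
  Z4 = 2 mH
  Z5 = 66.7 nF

Step 1 — Angular frequency: ω = 2π·f = 2π·934 = 5868 rad/s.
Step 2 — Component impedances:
  Z1: Z = R = 307 Ω
  Z2: Z = R = 70.3 Ω
  Z3: Z = R = 45 Ω
  Z4: Z = jωL = j·5868·0.002 = 0 + j11.74 Ω
  Z5: Z = 1/(jωC) = -j/(ω·C) = 0 - j2555 Ω
Step 3 — Bridge requires nodal analysis (the Z5 bridge couples midpoints C and D, so the two paths cannot be reduced to a simple series/parallel combination). Setting node B to ground and injecting 1 A at node A, the 3-node admittance system at A, C, D solves to V_A = Z_AB = 40.42 + j9.372 Ω = 41.49∠13.1° Ω.

Z = 40.42 + j9.372 Ω = 41.49∠13.1° Ω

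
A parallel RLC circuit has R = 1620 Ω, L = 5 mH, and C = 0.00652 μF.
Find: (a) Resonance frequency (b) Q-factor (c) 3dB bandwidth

Step 1 — Resonance: ω₀ = 1/√(LC) = 1/√(0.005·6.52e-09) = 1.751e+05 rad/s.
Step 2 — f₀ = ω₀/(2π) = 2.787e+04 Hz.
Step 3 — Parallel Q: Q = R/(ω₀L) = 1620/(1.751e+05·0.005) = 1.85.
Step 4 — Bandwidth: Δω = ω₀/Q = 9.468e+04 rad/s; BW = Δω/(2π) = 1.507e+04 Hz.

(a) f₀ = 2.787e+04 Hz  (b) Q = 1.85  (c) BW = 1.507e+04 Hz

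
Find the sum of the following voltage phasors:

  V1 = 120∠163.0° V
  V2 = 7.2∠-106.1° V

Step 1 — Convert each phasor to rectangular form:
  V1 = 120·(cos(163.0°) + j·sin(163.0°)) = -114.8 + j35.08 V
  V2 = 7.2·(cos(-106.1°) + j·sin(-106.1°)) = -1.997 - j6.918 V
Step 2 — Sum components: V_total = -116.8 + j28.17 V.
Step 3 — Convert to polar: |V_total| = 120.1 V, ∠V_total = 166.4°.

V_total = 120.1∠166.4° V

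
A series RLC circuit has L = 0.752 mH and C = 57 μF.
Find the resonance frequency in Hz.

Step 1 — Resonance condition Im(Z)=0 gives ω₀ = 1/√(LC).
Step 2 — ω₀ = 1/√(0.000752·5.7e-05) = 4830 rad/s.
Step 3 — f₀ = ω₀/(2π) = 768.7 Hz.

f₀ = 768.7 Hz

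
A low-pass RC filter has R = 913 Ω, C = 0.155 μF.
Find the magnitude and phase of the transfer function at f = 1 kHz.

Step 1 — Angular frequency: ω = 2π·1000 = 6283 rad/s.
Step 2 — Transfer function: H(jω) = 1/(1 + jωRC).
Step 3 — Denominator: 1 + jωRC = 1 + j·6283·913·1.55e-07 = 1 + j0.8892.
Step 4 — H = 0.5585 - j0.4966.
Step 5 — Magnitude: |H| = 0.7473 (-2.5 dB); phase: φ = -41.6°.

|H| = 0.7473 (-2.5 dB), φ = -41.6°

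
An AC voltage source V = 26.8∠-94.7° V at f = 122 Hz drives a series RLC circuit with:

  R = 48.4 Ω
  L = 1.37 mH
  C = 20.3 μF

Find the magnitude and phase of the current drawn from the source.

Step 1 — Angular frequency: ω = 2π·f = 2π·122 = 766.5 rad/s.
Step 2 — Component impedances:
  R: Z = R = 48.4 Ω
  L: Z = jωL = j·766.5·0.00137 = 0 + j1.05 Ω
  C: Z = 1/(jωC) = -j/(ω·C) = 0 - j64.26 Ω
Step 3 — Series combination: Z_total = R + L + C = 48.4 - j63.21 Ω = 79.61∠-52.6° Ω.
Step 4 — Source phasor: V = 26.8∠-94.7° V = -2.196 - j26.71 V.
Step 5 — Ohm's law: I = V / Z_total = (-2.196 - j26.71) / (48.4 - j63.21) = 0.2496 - j0.2259 A.
Step 6 — Convert to polar: |I| = 0.3366 A, ∠I = -42.1°.

I = 0.3366∠-42.1° A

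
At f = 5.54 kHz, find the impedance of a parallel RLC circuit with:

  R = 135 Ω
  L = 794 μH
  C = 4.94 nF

Step 1 — Angular frequency: ω = 2π·f = 2π·5540 = 3.481e+04 rad/s.
Step 2 — Component impedances:
  R: Z = R = 135 Ω
  L: Z = jωL = j·3.481e+04·0.000794 = 0 + j27.64 Ω
  C: Z = 1/(jωC) = -j/(ω·C) = 0 - j5815 Ω
Step 3 — Parallel combination: 1/Z_total = 1/R + 1/L + 1/C; Z_total = 5.481 + j26.64 Ω = 27.2∠78.4° Ω.

Z = 5.481 + j26.64 Ω = 27.2∠78.4° Ω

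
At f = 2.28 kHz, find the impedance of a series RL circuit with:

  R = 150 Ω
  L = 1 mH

Step 1 — Angular frequency: ω = 2π·f = 2π·2280 = 1.433e+04 rad/s.
Step 2 — Component impedances:
  R: Z = R = 150 Ω
  L: Z = jωL = j·1.433e+04·0.001 = 0 + j14.33 Ω
Step 3 — Series combination: Z_total = R + L = 150 + j14.33 Ω = 150.7∠5.5° Ω.

Z = 150 + j14.33 Ω = 150.7∠5.5° Ω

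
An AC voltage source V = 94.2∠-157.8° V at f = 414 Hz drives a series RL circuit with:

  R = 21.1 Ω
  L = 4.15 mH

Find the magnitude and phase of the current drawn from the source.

Step 1 — Angular frequency: ω = 2π·f = 2π·414 = 2601 rad/s.
Step 2 — Component impedances:
  R: Z = R = 21.1 Ω
  L: Z = jωL = j·2601·0.00415 = 0 + j10.8 Ω
Step 3 — Series combination: Z_total = R + L = 21.1 + j10.8 Ω = 23.7∠27.1° Ω.
Step 4 — Source phasor: V = 94.2∠-157.8° V = -87.22 - j35.59 V.
Step 5 — Ohm's law: I = V / Z_total = (-87.22 - j35.59) / (21.1 + j10.8) = -3.96 + j0.3392 A.
Step 6 — Convert to polar: |I| = 3.974 A, ∠I = 175.1°.

I = 3.974∠175.1° A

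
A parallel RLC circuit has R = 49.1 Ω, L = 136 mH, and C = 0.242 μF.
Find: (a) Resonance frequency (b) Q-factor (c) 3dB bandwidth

Step 1 — Resonance: ω₀ = 1/√(LC) = 1/√(0.136·2.42e-07) = 5512 rad/s.
Step 2 — f₀ = ω₀/(2π) = 877.3 Hz.
Step 3 — Parallel Q: Q = R/(ω₀L) = 49.1/(5512·0.136) = 0.0655.
Step 4 — Bandwidth: Δω = ω₀/Q = 8.416e+04 rad/s; BW = Δω/(2π) = 1.339e+04 Hz.

(a) f₀ = 877.3 Hz  (b) Q = 0.0655  (c) BW = 1.339e+04 Hz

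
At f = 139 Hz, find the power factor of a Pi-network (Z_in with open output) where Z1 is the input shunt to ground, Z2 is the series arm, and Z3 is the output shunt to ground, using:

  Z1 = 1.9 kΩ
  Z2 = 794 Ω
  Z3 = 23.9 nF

Step 1 — Angular frequency: ω = 2π·f = 2π·139 = 873.4 rad/s.
Step 2 — Component impedances:
  Z1: Z = R = 1900 Ω
  Z2: Z = R = 794 Ω
  Z3: Z = 1/(jωC) = -j/(ω·C) = 0 - j4.791e+04 Ω
Step 3 — With open output, the series arm Z2 and the output shunt Z3 appear in series to ground: Z2 + Z3 = 794 - j4.791e+04 Ω.
Step 4 — Parallel with input shunt Z1: Z_in = Z1 || (Z2 + Z3) = 1896 - j75.12 Ω = 1897∠-2.3° Ω.
Step 5 — Power factor: PF = cos(φ) = Re(Z)/|Z| = 1895.8/1897.3 = 0.9992.
Step 6 — Type: Im(Z) = -75.12 ⇒ leading (phase φ = -2.3°).

PF = 0.9992 (leading, φ = -2.3°)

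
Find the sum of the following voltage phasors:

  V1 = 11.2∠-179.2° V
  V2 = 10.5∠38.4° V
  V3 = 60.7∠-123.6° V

Step 1 — Convert each phasor to rectangular form:
  V1 = 11.2·(cos(-179.2°) + j·sin(-179.2°)) = -11.2 - j0.1564 V
  V2 = 10.5·(cos(38.4°) + j·sin(38.4°)) = 8.229 + j6.522 V
  V3 = 60.7·(cos(-123.6°) + j·sin(-123.6°)) = -33.59 - j50.56 V
Step 2 — Sum components: V_total = -36.56 - j44.19 V.
Step 3 — Convert to polar: |V_total| = 57.36 V, ∠V_total = -129.6°.

V_total = 57.36∠-129.6° V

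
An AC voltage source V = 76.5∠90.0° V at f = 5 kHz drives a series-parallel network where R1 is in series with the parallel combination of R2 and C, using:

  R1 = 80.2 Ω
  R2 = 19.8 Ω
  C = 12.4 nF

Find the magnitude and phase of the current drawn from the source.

Step 1 — Angular frequency: ω = 2π·f = 2π·5000 = 3.142e+04 rad/s.
Step 2 — Component impedances:
  R1: Z = R = 80.2 Ω
  R2: Z = R = 19.8 Ω
  C: Z = 1/(jωC) = -j/(ω·C) = 0 - j2567 Ω
Step 3 — Parallel branch: R2 || C = 1/(1/R2 + 1/C) = 19.8 - j0.1527 Ω.
Step 4 — Series with R1: Z_total = R1 + (R2 || C) = 100 - j0.1527 Ω = 100∠-0.1° Ω.
Step 5 — Source phasor: V = 76.5∠90.0° V = 0 + j76.5 V.
Step 6 — Ohm's law: I = V / Z_total = (0 + j76.5) / (100 - j0.1527) = -0.001168 + j0.765 A.
Step 7 — Convert to polar: |I| = 0.765 A, ∠I = 90.1°.

I = 0.765∠90.1° A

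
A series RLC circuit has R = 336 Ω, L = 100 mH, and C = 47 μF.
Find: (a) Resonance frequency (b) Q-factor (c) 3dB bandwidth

Step 1 — Resonance: ω₀ = 1/√(LC) = 1/√(0.1·4.7e-05) = 461.3 rad/s.
Step 2 — f₀ = ω₀/(2π) = 73.41 Hz.
Step 3 — Series Q: Q = ω₀L/R = 461.3·0.1/336 = 0.1373.
Step 4 — Bandwidth: Δω = ω₀/Q = 3360 rad/s; BW = Δω/(2π) = 534.8 Hz.

(a) f₀ = 73.41 Hz  (b) Q = 0.1373  (c) BW = 534.8 Hz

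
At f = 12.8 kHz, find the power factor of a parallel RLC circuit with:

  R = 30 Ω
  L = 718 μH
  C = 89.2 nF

Step 1 — Angular frequency: ω = 2π·f = 2π·1.28e+04 = 8.042e+04 rad/s.
Step 2 — Component impedances:
  R: Z = R = 30 Ω
  L: Z = jωL = j·8.042e+04·0.000718 = 0 + j57.74 Ω
  C: Z = 1/(jωC) = -j/(ω·C) = 0 - j139.4 Ω
Step 3 — Parallel combination: 1/Z_total = 1/R + 1/L + 1/C; Z_total = 27.46 + j8.356 Ω = 28.7∠16.9° Ω.
Step 4 — Power factor: PF = cos(φ) = Re(Z)/|Z| = 27.457/28.701 = 0.9567.
Step 5 — Type: Im(Z) = 8.356 ⇒ lagging (phase φ = 16.9°).

PF = 0.9567 (lagging, φ = 16.9°)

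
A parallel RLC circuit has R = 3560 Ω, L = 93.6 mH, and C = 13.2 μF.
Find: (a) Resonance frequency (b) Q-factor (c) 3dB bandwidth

Step 1 — Resonance: ω₀ = 1/√(LC) = 1/√(0.0936·1.32e-05) = 899.7 rad/s.
Step 2 — f₀ = ω₀/(2π) = 143.2 Hz.
Step 3 — Parallel Q: Q = R/(ω₀L) = 3560/(899.7·0.0936) = 42.28.
Step 4 — Bandwidth: Δω = ω₀/Q = 21.28 rad/s; BW = Δω/(2π) = 3.387 Hz.

(a) f₀ = 143.2 Hz  (b) Q = 42.28  (c) BW = 3.387 Hz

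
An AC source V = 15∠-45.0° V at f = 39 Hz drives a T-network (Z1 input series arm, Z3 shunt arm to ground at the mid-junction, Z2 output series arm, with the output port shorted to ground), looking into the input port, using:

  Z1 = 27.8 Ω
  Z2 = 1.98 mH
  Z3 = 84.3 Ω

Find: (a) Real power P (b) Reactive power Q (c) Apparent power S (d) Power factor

Step 1 — Angular frequency: ω = 2π·f = 2π·39 = 245 rad/s.
Step 2 — Component impedances:
  Z1: Z = R = 27.8 Ω
  Z2: Z = jωL = j·245·0.00198 = 0 + j0.4852 Ω
  Z3: Z = R = 84.3 Ω
Step 3 — With the output port shorted to ground, the output series arm Z2 runs from the junction to ground; the shunt arm Z3 also runs from the junction to ground. They appear in parallel: Z3 || Z2 = 0.002792 + j0.4852 Ω.
Step 4 — Series with input arm Z1: Z_in = Z1 + (Z3 || Z2) = 27.8 + j0.4852 Ω = 27.81∠1.0° Ω.
Step 5 — Source phasor: V = 15∠-45.0° V = 10.61 - j10.61 V.
Step 6 — Current: I = V / Z = 0.3747 - j0.388 A = 0.5394∠-46.0° A.
Step 7 — Complex power: S = V·I* = 8.09 + j0.1412 VA.
Step 8 — Real power: P = Re(S) = 8.09 W.
Step 9 — Reactive power: Q = Im(S) = 0.1412 VAR.
Step 10 — Apparent power: |S| = 8.091 VA.
Step 11 — Power factor: PF = P/|S| = 0.9998 (lagging).

(a) P = 8.09 W  (b) Q = 0.1412 VAR  (c) S = 8.091 VA  (d) PF = 0.9998 (lagging)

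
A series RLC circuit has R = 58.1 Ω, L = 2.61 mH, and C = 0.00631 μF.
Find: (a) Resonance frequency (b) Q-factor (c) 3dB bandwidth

Step 1 — Resonance: ω₀ = 1/√(LC) = 1/√(0.00261·6.31e-09) = 2.464e+05 rad/s.
Step 2 — f₀ = ω₀/(2π) = 3.922e+04 Hz.
Step 3 — Series Q: Q = ω₀L/R = 2.464e+05·0.00261/58.1 = 11.07.
Step 4 — Bandwidth: Δω = ω₀/Q = 2.226e+04 rad/s; BW = Δω/(2π) = 3543 Hz.

(a) f₀ = 3.922e+04 Hz  (b) Q = 11.07  (c) BW = 3543 Hz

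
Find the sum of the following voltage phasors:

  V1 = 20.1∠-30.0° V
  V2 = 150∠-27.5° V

Step 1 — Convert each phasor to rectangular form:
  V1 = 20.1·(cos(-30.0°) + j·sin(-30.0°)) = 17.41 - j10.05 V
  V2 = 150·(cos(-27.5°) + j·sin(-27.5°)) = 133.1 - j69.26 V
Step 2 — Sum components: V_total = 150.5 - j79.31 V.
Step 3 — Convert to polar: |V_total| = 170.1 V, ∠V_total = -27.8°.

V_total = 170.1∠-27.8° V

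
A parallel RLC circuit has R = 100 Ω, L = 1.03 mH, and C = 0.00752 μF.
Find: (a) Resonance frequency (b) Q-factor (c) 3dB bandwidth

Step 1 — Resonance: ω₀ = 1/√(LC) = 1/√(0.00103·7.52e-09) = 3.593e+05 rad/s.
Step 2 — f₀ = ω₀/(2π) = 5.719e+04 Hz.
Step 3 — Parallel Q: Q = R/(ω₀L) = 100/(3.593e+05·0.00103) = 0.2702.
Step 4 — Bandwidth: Δω = ω₀/Q = 1.33e+06 rad/s; BW = Δω/(2π) = 2.116e+05 Hz.

(a) f₀ = 5.719e+04 Hz  (b) Q = 0.2702  (c) BW = 2.116e+05 Hz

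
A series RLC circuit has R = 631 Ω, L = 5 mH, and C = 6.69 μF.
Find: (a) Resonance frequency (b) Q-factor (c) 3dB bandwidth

Step 1 — Resonance condition Im(Z)=0 gives ω₀ = 1/√(LC).
Step 2 — ω₀ = 1/√(0.005·6.69e-06) = 5468 rad/s.
Step 3 — f₀ = ω₀/(2π) = 870.2 Hz.
Step 4 — Series Q: Q = ω₀L/R = 5468·0.005/631 = 0.04333.
Step 5 — 3dB bandwidth: Δω = ω₀/Q = 1.262e+05 rad/s; BW = Δω/(2π) = 2.009e+04 Hz.

(a) f₀ = 870.2 Hz  (b) Q = 0.04333  (c) BW = 2.009e+04 Hz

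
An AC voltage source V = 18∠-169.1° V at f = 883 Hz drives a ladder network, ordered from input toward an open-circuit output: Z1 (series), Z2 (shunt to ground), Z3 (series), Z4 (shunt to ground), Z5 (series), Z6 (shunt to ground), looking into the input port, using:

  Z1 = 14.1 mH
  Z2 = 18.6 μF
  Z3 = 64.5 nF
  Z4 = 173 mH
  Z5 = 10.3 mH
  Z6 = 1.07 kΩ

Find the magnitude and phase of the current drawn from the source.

Step 1 — Angular frequency: ω = 2π·f = 2π·883 = 5548 rad/s.
Step 2 — Component impedances:
  Z1: Z = jωL = j·5548·0.0141 = 0 + j78.23 Ω
  Z2: Z = 1/(jωC) = -j/(ω·C) = 0 - j9.691 Ω
  Z3: Z = 1/(jωC) = -j/(ω·C) = 0 - j2794 Ω
  Z4: Z = jωL = j·5548·0.173 = 0 + j959.8 Ω
  Z5: Z = jωL = j·5548·0.0103 = 0 + j57.14 Ω
  Z6: Z = R = 1070 Ω
Step 3 — Ladder network (open output): work backward from the far end, alternating series and parallel combinations. Z_in = 0.0079 + j68.58 Ω = 68.58∠90.0° Ω.
Step 4 — Source phasor: V = 18∠-169.1° V = -17.68 - j3.404 V.
Step 5 — Ohm's law: I = V / Z_total = (-17.68 - j3.404) / (0.0079 + j68.58) = -0.04966 + j0.2577 A.
Step 6 — Convert to polar: |I| = 0.2625 A, ∠I = 100.9°.

I = 0.2625∠100.9° A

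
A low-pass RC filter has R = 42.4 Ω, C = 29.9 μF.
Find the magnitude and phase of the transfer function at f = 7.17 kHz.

Step 1 — Angular frequency: ω = 2π·7170 = 4.505e+04 rad/s.
Step 2 — Transfer function: H(jω) = 1/(1 + jωRC).
Step 3 — Denominator: 1 + jωRC = 1 + j·4.505e+04·42.4·2.99e-05 = 1 + j57.11.
Step 4 — H = 0.0003065 - j0.0175.
Step 5 — Magnitude: |H| = 0.01751 (-35.1 dB); phase: φ = -89.0°.

|H| = 0.01751 (-35.1 dB), φ = -89.0°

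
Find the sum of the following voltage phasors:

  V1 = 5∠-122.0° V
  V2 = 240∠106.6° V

Step 1 — Convert each phasor to rectangular form:
  V1 = 5·(cos(-122.0°) + j·sin(-122.0°)) = -2.65 - j4.24 V
  V2 = 240·(cos(106.6°) + j·sin(106.6°)) = -68.57 + j230 V
Step 2 — Sum components: V_total = -71.21 + j225.8 V.
Step 3 — Convert to polar: |V_total| = 236.7 V, ∠V_total = 107.5°.

V_total = 236.7∠107.5° V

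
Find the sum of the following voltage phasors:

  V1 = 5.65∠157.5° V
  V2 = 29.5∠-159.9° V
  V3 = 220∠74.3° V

Step 1 — Convert each phasor to rectangular form:
  V1 = 5.65·(cos(157.5°) + j·sin(157.5°)) = -5.22 + j2.162 V
  V2 = 29.5·(cos(-159.9°) + j·sin(-159.9°)) = -27.7 - j10.14 V
  V3 = 220·(cos(74.3°) + j·sin(74.3°)) = 59.53 + j211.8 V
Step 2 — Sum components: V_total = 26.61 + j203.8 V.
Step 3 — Convert to polar: |V_total| = 205.5 V, ∠V_total = 82.6°.

V_total = 205.5∠82.6° V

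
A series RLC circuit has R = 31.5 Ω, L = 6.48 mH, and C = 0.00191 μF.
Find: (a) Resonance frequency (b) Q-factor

Step 1 — Resonance condition Im(Z)=0 gives ω₀ = 1/√(LC).
Step 2 — ω₀ = 1/√(0.00648·1.91e-09) = 2.842e+05 rad/s.
Step 3 — f₀ = ω₀/(2π) = 4.524e+04 Hz.
Step 4 — Series Q: Q = ω₀L/R = 2.842e+05·0.00648/31.5 = 58.47.

(a) f₀ = 4.524e+04 Hz  (b) Q = 58.47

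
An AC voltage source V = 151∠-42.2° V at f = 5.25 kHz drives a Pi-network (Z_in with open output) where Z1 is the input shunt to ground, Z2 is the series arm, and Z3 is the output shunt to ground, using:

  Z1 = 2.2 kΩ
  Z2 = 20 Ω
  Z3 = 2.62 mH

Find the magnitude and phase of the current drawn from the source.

Step 1 — Angular frequency: ω = 2π·f = 2π·5250 = 3.299e+04 rad/s.
Step 2 — Component impedances:
  Z1: Z = R = 2200 Ω
  Z2: Z = R = 20 Ω
  Z3: Z = jωL = j·3.299e+04·0.00262 = 0 + j86.43 Ω
Step 3 — With open output, the series arm Z2 and the output shunt Z3 appear in series to ground: Z2 + Z3 = 20 + j86.43 Ω.
Step 4 — Parallel with input shunt Z1: Z_in = Z1 || (Z2 + Z3) = 23.12 + j84.75 Ω = 87.84∠74.7° Ω.
Step 5 — Source phasor: V = 151∠-42.2° V = 111.9 - j101.4 V.
Step 6 — Ohm's law: I = V / Z_total = (111.9 - j101.4) / (23.12 + j84.75) = -0.7788 - j1.532 A.
Step 7 — Convert to polar: |I| = 1.719 A, ∠I = -116.9°.

I = 1.719∠-116.9° A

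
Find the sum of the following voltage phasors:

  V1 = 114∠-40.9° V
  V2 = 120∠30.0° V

Step 1 — Convert each phasor to rectangular form:
  V1 = 114·(cos(-40.9°) + j·sin(-40.9°)) = 86.17 - j74.64 V
  V2 = 120·(cos(30.0°) + j·sin(30.0°)) = 103.9 + j60 V
Step 2 — Sum components: V_total = 190.1 - j14.64 V.
Step 3 — Convert to polar: |V_total| = 190.7 V, ∠V_total = -4.4°.

V_total = 190.7∠-4.4° V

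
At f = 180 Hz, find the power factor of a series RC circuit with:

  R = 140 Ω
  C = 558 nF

Step 1 — Angular frequency: ω = 2π·f = 2π·180 = 1131 rad/s.
Step 2 — Component impedances:
  R: Z = R = 140 Ω
  C: Z = 1/(jωC) = -j/(ω·C) = 0 - j1585 Ω
Step 3 — Series combination: Z_total = R + C = 140 - j1585 Ω = 1591∠-85.0° Ω.
Step 4 — Power factor: PF = cos(φ) = Re(Z)/|Z| = 140/1590.7 = 0.08801.
Step 5 — Type: Im(Z) = -1585 ⇒ leading (phase φ = -85.0°).

PF = 0.08801 (leading, φ = -85.0°)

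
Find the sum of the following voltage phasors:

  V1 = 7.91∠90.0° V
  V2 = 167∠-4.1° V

Step 1 — Convert each phasor to rectangular form:
  V1 = 7.91·(cos(90.0°) + j·sin(90.0°)) = 0 + j7.91 V
  V2 = 167·(cos(-4.1°) + j·sin(-4.1°)) = 166.6 - j11.94 V
Step 2 — Sum components: V_total = 166.6 - j4.03 V.
Step 3 — Convert to polar: |V_total| = 166.6 V, ∠V_total = -1.4°.

V_total = 166.6∠-1.4° V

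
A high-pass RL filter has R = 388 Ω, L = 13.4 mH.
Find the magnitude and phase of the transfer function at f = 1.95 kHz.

Step 1 — Angular frequency: ω = 2π·1950 = 1.225e+04 rad/s.
Step 2 — Transfer function: H(jω) = jωL/(R + jωL).
Step 3 — Numerator jωL = j·164.2; denominator R + jωL = 388 + j164.2.
Step 4 — H = 0.1519 + j0.3589.
Step 5 — Magnitude: |H| = 0.3897 (-8.2 dB); phase: φ = 67.1°.

|H| = 0.3897 (-8.2 dB), φ = 67.1°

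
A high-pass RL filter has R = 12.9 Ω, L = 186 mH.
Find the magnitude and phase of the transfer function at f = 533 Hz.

Step 1 — Angular frequency: ω = 2π·533 = 3349 rad/s.
Step 2 — Transfer function: H(jω) = jωL/(R + jωL).
Step 3 — Numerator jωL = j·622.9; denominator R + jωL = 12.9 + j622.9.
Step 4 — H = 0.9996 + j0.0207.
Step 5 — Magnitude: |H| = 0.9998 (-0.0 dB); phase: φ = 1.2°.

|H| = 0.9998 (-0.0 dB), φ = 1.2°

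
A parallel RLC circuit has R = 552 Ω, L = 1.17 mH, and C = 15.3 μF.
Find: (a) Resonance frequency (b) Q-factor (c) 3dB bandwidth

Step 1 — Resonance: ω₀ = 1/√(LC) = 1/√(0.00117·1.53e-05) = 7474 rad/s.
Step 2 — f₀ = ω₀/(2π) = 1190 Hz.
Step 3 — Parallel Q: Q = R/(ω₀L) = 552/(7474·0.00117) = 63.12.
Step 4 — Bandwidth: Δω = ω₀/Q = 118.4 rad/s; BW = Δω/(2π) = 18.84 Hz.

(a) f₀ = 1190 Hz  (b) Q = 63.12  (c) BW = 18.84 Hz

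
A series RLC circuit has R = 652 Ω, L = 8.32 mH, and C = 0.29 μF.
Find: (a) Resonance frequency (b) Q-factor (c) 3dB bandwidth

Step 1 — Resonance: ω₀ = 1/√(LC) = 1/√(0.00832·2.9e-07) = 2.036e+04 rad/s.
Step 2 — f₀ = ω₀/(2π) = 3240 Hz.
Step 3 — Series Q: Q = ω₀L/R = 2.036e+04·0.00832/652 = 0.2598.
Step 4 — Bandwidth: Δω = ω₀/Q = 7.837e+04 rad/s; BW = Δω/(2π) = 1.247e+04 Hz.

(a) f₀ = 3240 Hz  (b) Q = 0.2598  (c) BW = 1.247e+04 Hz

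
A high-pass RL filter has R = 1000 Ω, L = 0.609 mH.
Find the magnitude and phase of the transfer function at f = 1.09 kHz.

Step 1 — Angular frequency: ω = 2π·1090 = 6849 rad/s.
Step 2 — Transfer function: H(jω) = jωL/(R + jωL).
Step 3 — Numerator jωL = j·4.171; denominator R + jωL = 1000 + j4.171.
Step 4 — H = 1.74e-05 + j0.004171.
Step 5 — Magnitude: |H| = 0.004171 (-47.6 dB); phase: φ = 89.8°.

|H| = 0.004171 (-47.6 dB), φ = 89.8°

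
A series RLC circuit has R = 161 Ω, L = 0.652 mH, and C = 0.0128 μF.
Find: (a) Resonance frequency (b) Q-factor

Step 1 — Resonance condition Im(Z)=0 gives ω₀ = 1/√(LC).
Step 2 — ω₀ = 1/√(0.000652·1.28e-08) = 3.462e+05 rad/s.
Step 3 — f₀ = ω₀/(2π) = 5.509e+04 Hz.
Step 4 — Series Q: Q = ω₀L/R = 3.462e+05·0.000652/161 = 1.402.

(a) f₀ = 5.509e+04 Hz  (b) Q = 1.402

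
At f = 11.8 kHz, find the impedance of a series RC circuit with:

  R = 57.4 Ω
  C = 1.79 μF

Step 1 — Angular frequency: ω = 2π·f = 2π·1.18e+04 = 7.414e+04 rad/s.
Step 2 — Component impedances:
  R: Z = R = 57.4 Ω
  C: Z = 1/(jωC) = -j/(ω·C) = 0 - j7.535 Ω
Step 3 — Series combination: Z_total = R + C = 57.4 - j7.535 Ω = 57.89∠-7.5° Ω.

Z = 57.4 - j7.535 Ω = 57.89∠-7.5° Ω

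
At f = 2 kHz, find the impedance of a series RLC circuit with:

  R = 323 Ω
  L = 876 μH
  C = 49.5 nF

Step 1 — Angular frequency: ω = 2π·f = 2π·2000 = 1.257e+04 rad/s.
Step 2 — Component impedances:
  R: Z = R = 323 Ω
  L: Z = jωL = j·1.257e+04·0.000876 = 0 + j11.01 Ω
  C: Z = 1/(jωC) = -j/(ω·C) = 0 - j1608 Ω
Step 3 — Series combination: Z_total = R + L + C = 323 - j1597 Ω = 1629∠-78.6° Ω.

Z = 323 - j1597 Ω = 1629∠-78.6° Ω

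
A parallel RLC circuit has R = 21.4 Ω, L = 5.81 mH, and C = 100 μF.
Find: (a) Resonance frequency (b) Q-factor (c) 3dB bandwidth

Step 1 — Resonance: ω₀ = 1/√(LC) = 1/√(0.00581·0.0001) = 1312 rad/s.
Step 2 — f₀ = ω₀/(2π) = 208.8 Hz.
Step 3 — Parallel Q: Q = R/(ω₀L) = 21.4/(1312·0.00581) = 2.808.
Step 4 — Bandwidth: Δω = ω₀/Q = 467.3 rad/s; BW = Δω/(2π) = 74.37 Hz.

(a) f₀ = 208.8 Hz  (b) Q = 2.808  (c) BW = 74.37 Hz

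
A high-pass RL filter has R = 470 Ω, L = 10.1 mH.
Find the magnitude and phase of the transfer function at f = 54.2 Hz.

Step 1 — Angular frequency: ω = 2π·54.2 = 340.5 rad/s.
Step 2 — Transfer function: H(jω) = jωL/(R + jωL).
Step 3 — Numerator jωL = j·3.44; denominator R + jωL = 470 + j3.44.
Step 4 — H = 5.355e-05 + j0.007318.
Step 5 — Magnitude: |H| = 0.007318 (-42.7 dB); phase: φ = 89.6°.

|H| = 0.007318 (-42.7 dB), φ = 89.6°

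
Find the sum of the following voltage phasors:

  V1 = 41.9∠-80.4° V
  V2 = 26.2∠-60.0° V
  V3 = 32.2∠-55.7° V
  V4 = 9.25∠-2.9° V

Step 1 — Convert each phasor to rectangular form:
  V1 = 41.9·(cos(-80.4°) + j·sin(-80.4°)) = 6.988 - j41.31 V
  V2 = 26.2·(cos(-60.0°) + j·sin(-60.0°)) = 13.1 - j22.69 V
  V3 = 32.2·(cos(-55.7°) + j·sin(-55.7°)) = 18.15 - j26.6 V
  V4 = 9.25·(cos(-2.9°) + j·sin(-2.9°)) = 9.238 - j0.468 V
Step 2 — Sum components: V_total = 47.47 - j91.07 V.
Step 3 — Convert to polar: |V_total| = 102.7 V, ∠V_total = -62.5°.

V_total = 102.7∠-62.5° V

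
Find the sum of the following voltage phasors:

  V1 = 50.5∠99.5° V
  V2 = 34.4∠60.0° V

Step 1 — Convert each phasor to rectangular form:
  V1 = 50.5·(cos(99.5°) + j·sin(99.5°)) = -8.335 + j49.81 V
  V2 = 34.4·(cos(60.0°) + j·sin(60.0°)) = 17.2 + j29.79 V
Step 2 — Sum components: V_total = 8.865 + j79.6 V.
Step 3 — Convert to polar: |V_total| = 80.09 V, ∠V_total = 83.6°.

V_total = 80.09∠83.6° V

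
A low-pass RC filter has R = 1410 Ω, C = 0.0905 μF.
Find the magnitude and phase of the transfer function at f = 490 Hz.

Step 1 — Angular frequency: ω = 2π·490 = 3079 rad/s.
Step 2 — Transfer function: H(jω) = 1/(1 + jωRC).
Step 3 — Denominator: 1 + jωRC = 1 + j·3079·1410·9.05e-08 = 1 + j0.3929.
Step 4 — H = 0.8663 - j0.3403.
Step 5 — Magnitude: |H| = 0.9307 (-0.6 dB); phase: φ = -21.4°.

|H| = 0.9307 (-0.6 dB), φ = -21.4°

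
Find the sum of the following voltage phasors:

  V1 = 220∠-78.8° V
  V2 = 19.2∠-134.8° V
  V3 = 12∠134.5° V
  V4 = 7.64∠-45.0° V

Step 1 — Convert each phasor to rectangular form:
  V1 = 220·(cos(-78.8°) + j·sin(-78.8°)) = 42.73 - j215.8 V
  V2 = 19.2·(cos(-134.8°) + j·sin(-134.8°)) = -13.53 - j13.62 V
  V3 = 12·(cos(134.5°) + j·sin(134.5°)) = -8.411 + j8.559 V
  V4 = 7.64·(cos(-45.0°) + j·sin(-45.0°)) = 5.402 - j5.402 V
Step 2 — Sum components: V_total = 26.19 - j226.3 V.
Step 3 — Convert to polar: |V_total| = 227.8 V, ∠V_total = -83.4°.

V_total = 227.8∠-83.4° V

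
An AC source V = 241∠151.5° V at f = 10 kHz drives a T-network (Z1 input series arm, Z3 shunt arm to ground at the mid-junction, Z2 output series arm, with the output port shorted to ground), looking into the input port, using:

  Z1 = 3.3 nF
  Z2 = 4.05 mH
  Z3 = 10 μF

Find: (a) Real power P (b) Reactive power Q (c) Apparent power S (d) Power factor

Step 1 — Angular frequency: ω = 2π·f = 2π·1e+04 = 6.283e+04 rad/s.
Step 2 — Component impedances:
  Z1: Z = 1/(jωC) = -j/(ω·C) = 0 - j4823 Ω
  Z2: Z = jωL = j·6.283e+04·0.00405 = 0 + j254.5 Ω
  Z3: Z = 1/(jωC) = -j/(ω·C) = 0 - j1.592 Ω
Step 3 — With the output port shorted to ground, the output series arm Z2 runs from the junction to ground; the shunt arm Z3 also runs from the junction to ground. They appear in parallel: Z3 || Z2 = 0 - j1.602 Ω.
Step 4 — Series with input arm Z1: Z_in = Z1 + (Z3 || Z2) = 0 - j4824 Ω = 4824∠-90.0° Ω.
Step 5 — Source phasor: V = 241∠151.5° V = -211.8 + j115 V.
Step 6 — Current: I = V / Z = -0.02384 - j0.0439 A = 0.04995∠-118.5° A.
Step 7 — Complex power: S = V·I* = 0 - j12.04 VA.
Step 8 — Real power: P = Re(S) = 0 W.
Step 9 — Reactive power: Q = Im(S) = -12.04 VAR.
Step 10 — Apparent power: |S| = 12.04 VA.
Step 11 — Power factor: PF = P/|S| = 0 (leading).

(a) P = 0 W  (b) Q = -12.04 VAR  (c) S = 12.04 VA  (d) PF = 0 (leading)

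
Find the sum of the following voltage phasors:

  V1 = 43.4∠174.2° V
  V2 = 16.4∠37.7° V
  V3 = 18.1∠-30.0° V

Step 1 — Convert each phasor to rectangular form:
  V1 = 43.4·(cos(174.2°) + j·sin(174.2°)) = -43.18 + j4.386 V
  V2 = 16.4·(cos(37.7°) + j·sin(37.7°)) = 12.98 + j10.03 V
  V3 = 18.1·(cos(-30.0°) + j·sin(-30.0°)) = 15.68 - j9.05 V
Step 2 — Sum components: V_total = -14.53 + j5.365 V.
Step 3 — Convert to polar: |V_total| = 15.49 V, ∠V_total = 159.7°.

V_total = 15.49∠159.7° V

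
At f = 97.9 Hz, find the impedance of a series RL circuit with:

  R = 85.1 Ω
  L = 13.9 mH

Step 1 — Angular frequency: ω = 2π·f = 2π·97.9 = 615.1 rad/s.
Step 2 — Component impedances:
  R: Z = R = 85.1 Ω
  L: Z = jωL = j·615.1·0.0139 = 0 + j8.55 Ω
Step 3 — Series combination: Z_total = R + L = 85.1 + j8.55 Ω = 85.53∠5.7° Ω.

Z = 85.1 + j8.55 Ω = 85.53∠5.7° Ω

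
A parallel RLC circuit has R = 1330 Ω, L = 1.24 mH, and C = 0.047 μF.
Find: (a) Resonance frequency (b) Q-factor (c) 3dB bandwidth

Step 1 — Resonance: ω₀ = 1/√(LC) = 1/√(0.00124·4.7e-08) = 1.31e+05 rad/s.
Step 2 — f₀ = ω₀/(2π) = 2.085e+04 Hz.
Step 3 — Parallel Q: Q = R/(ω₀L) = 1330/(1.31e+05·0.00124) = 8.188.
Step 4 — Bandwidth: Δω = ω₀/Q = 1.6e+04 rad/s; BW = Δω/(2π) = 2546 Hz.

(a) f₀ = 2.085e+04 Hz  (b) Q = 8.188  (c) BW = 2546 Hz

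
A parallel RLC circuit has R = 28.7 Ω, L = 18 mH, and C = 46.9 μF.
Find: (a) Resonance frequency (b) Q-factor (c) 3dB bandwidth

Step 1 — Resonance: ω₀ = 1/√(LC) = 1/√(0.018·4.69e-05) = 1088 rad/s.
Step 2 — f₀ = ω₀/(2π) = 173.2 Hz.
Step 3 — Parallel Q: Q = R/(ω₀L) = 28.7/(1088·0.018) = 1.465.
Step 4 — Bandwidth: Δω = ω₀/Q = 742.9 rad/s; BW = Δω/(2π) = 118.2 Hz.

(a) f₀ = 173.2 Hz  (b) Q = 1.465  (c) BW = 118.2 Hz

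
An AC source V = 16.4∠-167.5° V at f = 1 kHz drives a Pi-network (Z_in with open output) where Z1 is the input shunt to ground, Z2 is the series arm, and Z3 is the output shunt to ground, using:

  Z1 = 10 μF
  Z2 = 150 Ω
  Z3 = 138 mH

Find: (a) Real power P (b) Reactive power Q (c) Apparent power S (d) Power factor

Step 1 — Angular frequency: ω = 2π·f = 2π·1000 = 6283 rad/s.
Step 2 — Component impedances:
  Z1: Z = 1/(jωC) = -j/(ω·C) = 0 - j15.92 Ω
  Z2: Z = R = 150 Ω
  Z3: Z = jωL = j·6283·0.138 = 0 + j867.1 Ω
Step 3 — With open output, the series arm Z2 and the output shunt Z3 appear in series to ground: Z2 + Z3 = 150 + j867.1 Ω.
Step 4 — Parallel with input shunt Z1: Z_in = Z1 || (Z2 + Z3) = 0.05087 - j16.2 Ω = 16.2∠-89.8° Ω.
Step 5 — Source phasor: V = 16.4∠-167.5° V = -16.01 - j3.55 V.
Step 6 — Current: I = V / Z = 0.216 - j0.9888 A = 1.012∠-77.7° A.
Step 7 — Complex power: S = V·I* = 0.0521 - j16.6 VA.
Step 8 — Real power: P = Re(S) = 0.0521 W.
Step 9 — Reactive power: Q = Im(S) = -16.6 VAR.
Step 10 — Apparent power: |S| = 16.6 VA.
Step 11 — Power factor: PF = P/|S| = 0.003139 (leading).

(a) P = 0.0521 W  (b) Q = -16.6 VAR  (c) S = 16.6 VA  (d) PF = 0.003139 (leading)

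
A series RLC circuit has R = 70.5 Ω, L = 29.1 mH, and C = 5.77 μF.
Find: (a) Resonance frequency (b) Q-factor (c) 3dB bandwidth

Step 1 — Resonance condition Im(Z)=0 gives ω₀ = 1/√(LC).
Step 2 — ω₀ = 1/√(0.0291·5.77e-06) = 2440 rad/s.
Step 3 — f₀ = ω₀/(2π) = 388.4 Hz.
Step 4 — Series Q: Q = ω₀L/R = 2440·0.0291/70.5 = 1.007.
Step 5 — 3dB bandwidth: Δω = ω₀/Q = 2423 rad/s; BW = Δω/(2π) = 385.6 Hz.

(a) f₀ = 388.4 Hz  (b) Q = 1.007  (c) BW = 385.6 Hz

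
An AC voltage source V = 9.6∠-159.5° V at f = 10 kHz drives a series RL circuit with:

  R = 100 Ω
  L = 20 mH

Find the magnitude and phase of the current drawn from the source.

Step 1 — Angular frequency: ω = 2π·f = 2π·1e+04 = 6.283e+04 rad/s.
Step 2 — Component impedances:
  R: Z = R = 100 Ω
  L: Z = jωL = j·6.283e+04·0.02 = 0 + j1257 Ω
Step 3 — Series combination: Z_total = R + L = 100 + j1257 Ω = 1261∠85.5° Ω.
Step 4 — Source phasor: V = 9.6∠-159.5° V = -8.992 - j3.362 V.
Step 5 — Ohm's law: I = V / Z_total = (-8.992 - j3.362) / (100 + j1257) = -0.003224 + j0.006899 A.
Step 6 — Convert to polar: |I| = 0.007615 A, ∠I = 115.0°.

I = 0.007615∠115.0° A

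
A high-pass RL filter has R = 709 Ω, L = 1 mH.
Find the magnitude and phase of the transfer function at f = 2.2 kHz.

Step 1 — Angular frequency: ω = 2π·2200 = 1.382e+04 rad/s.
Step 2 — Transfer function: H(jω) = jωL/(R + jωL).
Step 3 — Numerator jωL = j·13.82; denominator R + jωL = 709 + j13.82.
Step 4 — H = 0.00038 + j0.01949.
Step 5 — Magnitude: |H| = 0.01949 (-34.2 dB); phase: φ = 88.9°.

|H| = 0.01949 (-34.2 dB), φ = 88.9°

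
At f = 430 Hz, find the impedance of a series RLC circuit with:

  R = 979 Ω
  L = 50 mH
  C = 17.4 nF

Step 1 — Angular frequency: ω = 2π·f = 2π·430 = 2702 rad/s.
Step 2 — Component impedances:
  R: Z = R = 979 Ω
  L: Z = jωL = j·2702·0.05 = 0 + j135.1 Ω
  C: Z = 1/(jωC) = -j/(ω·C) = 0 - j2.127e+04 Ω
Step 3 — Series combination: Z_total = R + L + C = 979 - j2.114e+04 Ω = 2.116e+04∠-87.3° Ω.

Z = 979 - j2.114e+04 Ω = 2.116e+04∠-87.3° Ω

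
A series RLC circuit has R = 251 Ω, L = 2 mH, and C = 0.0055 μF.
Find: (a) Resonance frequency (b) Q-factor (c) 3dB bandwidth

Step 1 — Resonance: ω₀ = 1/√(LC) = 1/√(0.002·5.5e-09) = 3.015e+05 rad/s.
Step 2 — f₀ = ω₀/(2π) = 4.799e+04 Hz.
Step 3 — Series Q: Q = ω₀L/R = 3.015e+05·0.002/251 = 2.402.
Step 4 — Bandwidth: Δω = ω₀/Q = 1.255e+05 rad/s; BW = Δω/(2π) = 1.997e+04 Hz.

(a) f₀ = 4.799e+04 Hz  (b) Q = 2.402  (c) BW = 1.997e+04 Hz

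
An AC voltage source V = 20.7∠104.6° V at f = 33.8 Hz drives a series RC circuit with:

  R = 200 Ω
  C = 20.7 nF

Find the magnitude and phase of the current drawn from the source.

Step 1 — Angular frequency: ω = 2π·f = 2π·33.8 = 212.4 rad/s.
Step 2 — Component impedances:
  R: Z = R = 200 Ω
  C: Z = 1/(jωC) = -j/(ω·C) = 0 - j2.275e+05 Ω
Step 3 — Series combination: Z_total = R + C = 200 - j2.275e+05 Ω = 2.275e+05∠-89.9° Ω.
Step 4 — Source phasor: V = 20.7∠104.6° V = -5.218 + j20.03 V.
Step 5 — Ohm's law: I = V / Z_total = (-5.218 + j20.03) / (200 - j2.275e+05) = -8.808e-05 - j2.286e-05 A.
Step 6 — Convert to polar: |I| = 9.1e-05 A, ∠I = -165.5°.

I = 9.1e-05∠-165.5° A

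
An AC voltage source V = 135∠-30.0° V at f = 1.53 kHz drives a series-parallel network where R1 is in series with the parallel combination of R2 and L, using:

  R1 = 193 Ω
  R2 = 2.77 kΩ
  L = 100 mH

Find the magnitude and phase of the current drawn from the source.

Step 1 — Angular frequency: ω = 2π·f = 2π·1530 = 9613 rad/s.
Step 2 — Component impedances:
  R1: Z = R = 193 Ω
  R2: Z = R = 2770 Ω
  L: Z = jωL = j·9613·0.1 = 0 + j961.3 Ω
Step 3 — Parallel branch: R2 || L = 1/(1/R2 + 1/L) = 297.8 + j858 Ω.
Step 4 — Series with R1: Z_total = R1 + (R2 || L) = 490.8 + j858 Ω = 988.4∠60.2° Ω.
Step 5 — Source phasor: V = 135∠-30.0° V = 116.9 - j67.5 V.
Step 6 — Ohm's law: I = V / Z_total = (116.9 - j67.5) / (490.8 + j858) = -0.0005499 - j0.1366 A.
Step 7 — Convert to polar: |I| = 0.1366 A, ∠I = -90.2°.

I = 0.1366∠-90.2° A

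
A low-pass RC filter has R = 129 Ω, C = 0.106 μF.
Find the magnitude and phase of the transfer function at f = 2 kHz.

Step 1 — Angular frequency: ω = 2π·2000 = 1.257e+04 rad/s.
Step 2 — Transfer function: H(jω) = 1/(1 + jωRC).
Step 3 — Denominator: 1 + jωRC = 1 + j·1.257e+04·129·1.06e-07 = 1 + j0.1718.
Step 4 — H = 0.9713 - j0.1669.
Step 5 — Magnitude: |H| = 0.9856 (-0.1 dB); phase: φ = -9.8°.

|H| = 0.9856 (-0.1 dB), φ = -9.8°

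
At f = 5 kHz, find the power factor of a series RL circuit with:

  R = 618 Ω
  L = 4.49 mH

Step 1 — Angular frequency: ω = 2π·f = 2π·5000 = 3.142e+04 rad/s.
Step 2 — Component impedances:
  R: Z = R = 618 Ω
  L: Z = jωL = j·3.142e+04·0.00449 = 0 + j141.1 Ω
Step 3 — Series combination: Z_total = R + L = 618 + j141.1 Ω = 633.9∠12.9° Ω.
Step 4 — Power factor: PF = cos(φ) = Re(Z)/|Z| = 618/633.9 = 0.9749.
Step 5 — Type: Im(Z) = 141.1 ⇒ lagging (phase φ = 12.9°).

PF = 0.9749 (lagging, φ = 12.9°)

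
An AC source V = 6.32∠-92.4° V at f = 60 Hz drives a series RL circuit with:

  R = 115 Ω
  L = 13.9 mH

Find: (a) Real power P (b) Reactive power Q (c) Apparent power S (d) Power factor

Step 1 — Angular frequency: ω = 2π·f = 2π·60 = 377 rad/s.
Step 2 — Component impedances:
  R: Z = R = 115 Ω
  L: Z = jωL = j·377·0.0139 = 0 + j5.24 Ω
Step 3 — Series combination: Z_total = R + L = 115 + j5.24 Ω = 115.1∠2.6° Ω.
Step 4 — Source phasor: V = 6.32∠-92.4° V = -0.2647 - j6.314 V.
Step 5 — Current: I = V / Z = -0.004793 - j0.05469 A = 0.0549∠-95.0° A.
Step 6 — Complex power: S = V·I* = 0.3466 + j0.01579 VA.
Step 7 — Real power: P = Re(S) = 0.3466 W.
Step 8 — Reactive power: Q = Im(S) = 0.01579 VAR.
Step 9 — Apparent power: |S| = 0.347 VA.
Step 10 — Power factor: PF = P/|S| = 0.999 (lagging).

(a) P = 0.3466 W  (b) Q = 0.01579 VAR  (c) S = 0.347 VA  (d) PF = 0.999 (lagging)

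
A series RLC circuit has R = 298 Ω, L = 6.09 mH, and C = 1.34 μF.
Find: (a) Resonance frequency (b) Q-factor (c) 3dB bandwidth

Step 1 — Resonance condition Im(Z)=0 gives ω₀ = 1/√(LC).
Step 2 — ω₀ = 1/√(0.00609·1.34e-06) = 1.107e+04 rad/s.
Step 3 — f₀ = ω₀/(2π) = 1762 Hz.
Step 4 — Series Q: Q = ω₀L/R = 1.107e+04·0.00609/298 = 0.2262.
Step 5 — 3dB bandwidth: Δω = ω₀/Q = 4.893e+04 rad/s; BW = Δω/(2π) = 7788 Hz.

(a) f₀ = 1762 Hz  (b) Q = 0.2262  (c) BW = 7788 Hz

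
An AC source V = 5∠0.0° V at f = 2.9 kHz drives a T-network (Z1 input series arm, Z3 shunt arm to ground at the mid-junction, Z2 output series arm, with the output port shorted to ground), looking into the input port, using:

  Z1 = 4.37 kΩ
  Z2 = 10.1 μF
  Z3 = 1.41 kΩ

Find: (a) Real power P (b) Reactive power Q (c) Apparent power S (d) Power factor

Step 1 — Angular frequency: ω = 2π·f = 2π·2900 = 1.822e+04 rad/s.
Step 2 — Component impedances:
  Z1: Z = R = 4370 Ω
  Z2: Z = 1/(jωC) = -j/(ω·C) = 0 - j5.434 Ω
  Z3: Z = R = 1410 Ω
Step 3 — With the output port shorted to ground, the output series arm Z2 runs from the junction to ground; the shunt arm Z3 also runs from the junction to ground. They appear in parallel: Z3 || Z2 = 0.02094 - j5.434 Ω.
Step 4 — Series with input arm Z1: Z_in = Z1 + (Z3 || Z2) = 4370 - j5.434 Ω = 4370∠-0.1° Ω.
Step 5 — Source phasor: V = 5∠0.0° V = 5 V.
Step 6 — Current: I = V / Z = 0.001144 + j1.423e-06 A = 0.001144∠0.1° A.
Step 7 — Complex power: S = V·I* = 0.005721 - j7.113e-06 VA.
Step 8 — Real power: P = Re(S) = 0.005721 W.
Step 9 — Reactive power: Q = Im(S) = -7.113e-06 VAR.
Step 10 — Apparent power: |S| = 0.005721 VA.
Step 11 — Power factor: PF = P/|S| = 1 (leading).

(a) P = 0.005721 W  (b) Q = -7.113e-06 VAR  (c) S = 0.005721 VA  (d) PF = 1 (leading)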